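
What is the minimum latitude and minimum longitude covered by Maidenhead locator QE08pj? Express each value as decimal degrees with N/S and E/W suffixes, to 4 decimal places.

41.6250° S, 141.2500° E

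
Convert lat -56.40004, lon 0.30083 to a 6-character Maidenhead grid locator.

JD03do

Add 180° to longitude and 90° to latitude: 180.3008, 33.6000.
Field: lon ⌊180.3008/20⌋ = 9 → J; lat ⌊33.6000/10⌋ = 3 → D.
Square: lon ⌊0.3008/2⌋ = 0; lat ⌊3.6000/1⌋ = 3.
Subsquare: lon ⌊0.3008/0.0833333⌋ = 3 → d; lat ⌊0.6000/0.0416667⌋ = 14 → o.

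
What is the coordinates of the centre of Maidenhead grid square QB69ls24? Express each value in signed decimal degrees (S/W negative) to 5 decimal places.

-70.23125, 152.93750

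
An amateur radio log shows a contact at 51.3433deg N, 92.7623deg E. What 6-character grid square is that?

Shift to the Maidenhead origin (180°W, 90°S): lon 272.7623, lat 141.3433.
Field (20°×10°, letters A–R): lon ⌊272.7623/20⌋ = 13 → N; lat ⌊141.3433/10⌋ = 14 → O.
Square (2°×1°, digits 0–9): lon ⌊12.7623/2⌋ = 6; lat ⌊1.3433/1⌋ = 1.
Subsquare (5′×2.5′, letters a–x): lon ⌊0.7623/0.0833333⌋ = 9 → j; lat ⌊0.3433/0.0416667⌋ = 8 → i.

NO61ji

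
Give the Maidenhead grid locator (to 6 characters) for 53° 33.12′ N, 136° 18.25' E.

PO83dn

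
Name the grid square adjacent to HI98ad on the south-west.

Longitude subsquare a = 0; −1 → -1, wraps to 23 = x, carry into square.
Longitude square 9; −1 → 8.
Latitude subsquare d = 3; −1 → 2 = c.

HI88xc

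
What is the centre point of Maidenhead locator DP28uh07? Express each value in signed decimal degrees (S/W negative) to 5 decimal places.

68.32292, -114.32917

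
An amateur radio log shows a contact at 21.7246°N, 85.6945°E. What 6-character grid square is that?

Add 180° to longitude and 90° to latitude: 265.6945, 111.7246.
Field (20°×10°, letters A–R): 265.6945/20 → 13 → N, 111.7246/10 → 11 → L; chars NL.
Square (2°×1°, digits 0–9): 5.6945/2 → 2, 1.7246/1 → 1; chars 21.
Subsquare (5′×2.5′, letters a–x): 1.6945/0.0833333 → 20 → u, 0.7246/0.0416667 → 17 → r; chars ur.

NL21ur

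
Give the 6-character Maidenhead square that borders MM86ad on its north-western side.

MM76xe

Longitude subsquare a = 0; −1 → -1, wraps to 23 = x, carry into square.
Longitude square 8; −1 → 7.
Latitude subsquare d = 3; +1 → 4 = e.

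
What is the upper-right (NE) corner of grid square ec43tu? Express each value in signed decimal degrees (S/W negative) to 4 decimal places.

Field E=4, C=2: +4·20° lon, +2·10° lat → SW at lon -100°, lat -70°.
Square 4, 3: +4·2° lon, +3·1° lat → SW at lon -92°, lat -67°.
Subsquare t=19, u=20: +19·0.0833333° lon, +20·0.0416667° lat → SW at lon -90.4167°, lat -66.1667°.
Cell spans 0.0833333° lon × 0.0416667° lat. NE corner is SW corner plus one full cell.
latitude -66.1250, longitude -90.3333.

-66.1250, -90.3333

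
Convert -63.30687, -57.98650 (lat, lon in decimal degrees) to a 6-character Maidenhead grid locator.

GC16aq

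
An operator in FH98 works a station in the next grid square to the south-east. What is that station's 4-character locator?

Longitude square 9; +1 → 10, wraps to 0, carry into field.
Longitude field F = 5; +1 → 6 = G.
Latitude square 8; −1 → 7.

GH07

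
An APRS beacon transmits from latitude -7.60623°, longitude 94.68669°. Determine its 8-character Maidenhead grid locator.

NI72ij24

Offset from 180°W / 90°S: lon 274.68669°, lat 82.39377°.
Field (20°×10°, letters A–R): 274.68669/20 → 13 → N, 82.39377/10 → 8 → I; chars NI.
Square (2°×1°, digits 0–9): 14.68669/2 → 7, 2.39377/1 → 2; chars 72.
Subsquare (5′×2.5′, letters a–x): 0.68669/0.0833333 → 8 → i, 0.39377/0.0416667 → 9 → j; chars ij.
Extended square (30″×15″, digits 0–9): 0.02002/0.00833333 → 2, 0.01877/0.00416667 → 4; chars 24.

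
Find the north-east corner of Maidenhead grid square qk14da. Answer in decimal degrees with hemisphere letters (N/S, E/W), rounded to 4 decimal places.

14.0417° N, 142.3333° E

Field Q=16, K=10: +16·20° lon, +10·10° lat → SW at lon 140°, lat 10°.
Square 1, 4: +1·2° lon, +4·1° lat → SW at lon 142°, lat 14°.
Subsquare d=3, a=0: +3·0.0833333° lon, +0·0.0416667° lat → SW at lon 142.25°, lat 14°.
Cell spans 0.0833333° lon × 0.0416667° lat. NE corner is SW corner plus one full cell.
latitude 14.0417° N, longitude 142.3333° E.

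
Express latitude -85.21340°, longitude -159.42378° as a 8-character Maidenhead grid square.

BA04gs98

Offset from 180°W / 90°S: lon 20.57622°, lat 4.78660°.
Field (20°×10°, letters A–R): lon ⌊20.57622/20⌋ = 1 → B; lat ⌊4.78660/10⌋ = 0 → A.
Square (2°×1°, digits 0–9): lon ⌊0.57622/2⌋ = 0; lat ⌊4.78660/1⌋ = 4.
Subsquare (5′×2.5′, letters a–x): lon ⌊0.57622/0.0833333⌋ = 6 → g; lat ⌊0.78660/0.0416667⌋ = 18 → s.
Extended square (30″×15″, digits 0–9): lon ⌊0.07622/0.00833333⌋ = 9; lat ⌊0.03660/0.00416667⌋ = 8.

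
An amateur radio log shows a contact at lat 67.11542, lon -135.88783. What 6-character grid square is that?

CP27bc

Add 180° to longitude and 90° to latitude: 44.1122, 157.1154.
Field: 44.1122/20 → 2 → C, 157.1154/10 → 15 → P; chars CP.
Square: 4.1122/2 → 2, 7.1154/1 → 7; chars 27.
Subsquare: 0.1122/0.0833333 → 1 → b, 0.1154/0.0416667 → 2 → c; chars bc.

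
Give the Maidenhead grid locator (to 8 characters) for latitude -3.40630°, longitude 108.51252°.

Shift to the Maidenhead origin (180°W, 90°S): lon 288.51252, lat 86.59370.
Field (20°×10°, letters A–R): 288.51252/20 → 14 → O, 86.59370/10 → 8 → I; chars OI.
Square (2°×1°, digits 0–9): 8.51252/2 → 4, 6.59370/1 → 6; chars 46.
Subsquare (5′×2.5′, letters a–x): 0.51252/0.0833333 → 6 → g, 0.59370/0.0416667 → 14 → o; chars go.
Extended square (30″×15″, digits 0–9): 0.01252/0.00833333 → 1, 0.01037/0.00416667 → 2; chars 12.

OI46go12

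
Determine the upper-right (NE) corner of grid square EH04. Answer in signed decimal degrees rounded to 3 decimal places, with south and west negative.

Field E=4, H=7: +4·20° lon, +7·10° lat → SW at lon -100°, lat -20°.
Square 0, 4: +0·2° lon, +4·1° lat → SW at lon -100°, lat -16°.
Cell spans 2° lon × 1° lat. NE corner is SW corner plus one full cell.
latitude -15.000, longitude -98.000.

-15.000, -98.000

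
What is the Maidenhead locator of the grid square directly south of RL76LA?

RL75lx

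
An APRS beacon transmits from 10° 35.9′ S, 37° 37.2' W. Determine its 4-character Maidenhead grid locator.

HH19

Shift to the Maidenhead origin (180°W, 90°S): lon 142.38, lat 79.40.
Field (20°×10°, letters A–R): lon ⌊142.38/20⌋ = 7 → H; lat ⌊79.40/10⌋ = 7 → H.
Square (2°×1°, digits 0–9): lon ⌊2.38/2⌋ = 1; lat ⌊9.40/1⌋ = 9.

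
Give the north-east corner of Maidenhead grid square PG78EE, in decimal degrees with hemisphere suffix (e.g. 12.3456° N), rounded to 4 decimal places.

21.7917° S, 134.4167° E

Field P=15, G=6: +15·20° lon, +6·10° lat → SW at lon 120°, lat -30°.
Square 7, 8: +7·2° lon, +8·1° lat → SW at lon 134°, lat -22°.
Subsquare e=4, e=4: +4·0.0833333° lon, +4·0.0416667° lat → SW at lon 134.333°, lat -21.8333°.
Cell spans 0.0833333° lon × 0.0416667° lat. NE corner is SW corner plus one full cell.
latitude 21.7917° S, longitude 134.4167° E.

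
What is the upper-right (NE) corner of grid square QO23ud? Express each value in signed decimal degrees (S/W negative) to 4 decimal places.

53.1667, 145.7500

Field Q=16, O=14: +16·20° lon, +14·10° lat → SW at lon 140°, lat 50°.
Square 2, 3: +2·2° lon, +3·1° lat → SW at lon 144°, lat 53°.
Subsquare u=20, d=3: +20·0.0833333° lon, +3·0.0416667° lat → SW at lon 145.667°, lat 53.125°.
Cell spans 0.0833333° lon × 0.0416667° lat. NE corner is SW corner plus one full cell.
latitude 53.1667, longitude 145.7500.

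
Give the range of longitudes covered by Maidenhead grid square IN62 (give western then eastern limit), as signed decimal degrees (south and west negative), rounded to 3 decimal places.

-8.000, -6.000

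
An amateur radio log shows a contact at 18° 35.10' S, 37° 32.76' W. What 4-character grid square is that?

HH11

Shift to the Maidenhead origin (180°W, 90°S): lon 142.45, lat 71.41.
Field: 142.45/20 → 7 → H, 71.41/10 → 7 → H; chars HH.
Square: 2.45/2 → 1, 1.41/1 → 1; chars 11.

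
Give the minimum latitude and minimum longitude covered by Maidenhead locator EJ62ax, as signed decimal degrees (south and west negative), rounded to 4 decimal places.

2.9583, -88.0000

Field E=4, J=9: +4·20° lon, +9·10° lat → SW at lon -100°, lat 0°.
Square 6, 2: +6·2° lon, +2·1° lat → SW at lon -88°, lat 2°.
Subsquare a=0, x=23: +0·0.0833333° lon, +23·0.0416667° lat → SW at lon -88°, lat 2.95833°.
latitude 2.9583, longitude -88.0000.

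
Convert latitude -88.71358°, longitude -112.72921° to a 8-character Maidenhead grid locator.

DA31pg28

Add 180° to longitude and 90° to latitude: 67.27079, 1.28642.
Field: 67.27079/20 → 3 → D, 1.28642/10 → 0 → A; chars DA.
Square: 7.27079/2 → 3, 1.28642/1 → 1; chars 31.
Subsquare: 1.27079/0.0833333 → 15 → p, 0.28642/0.0416667 → 6 → g; chars pg.
Extended square: 0.02079/0.00833333 → 2, 0.03642/0.00416667 → 8; chars 28.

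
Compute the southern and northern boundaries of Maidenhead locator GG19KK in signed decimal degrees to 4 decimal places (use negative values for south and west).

Field G=6, G=6: +6·20° lon, +6·10° lat → SW at lon -60°, lat -30°.
Square 1, 9: +1·2° lon, +9·1° lat → SW at lon -58°, lat -21°.
Subsquare k=10, k=10: +10·0.0833333° lon, +10·0.0416667° lat → SW at lon -57.1667°, lat -20.5833°.
Cell spans 0.0833333° lon × 0.0416667° lat.
south -20.5833, north -20.5417.

-20.5833, -20.5417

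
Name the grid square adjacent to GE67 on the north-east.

GE78

Longitude square 6; +1 → 7.
Latitude square 7; +1 → 8.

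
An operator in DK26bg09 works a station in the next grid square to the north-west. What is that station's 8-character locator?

Longitude extended square 0; −1 → -1, wraps to 9, carry into subsquare.
Longitude subsquare b = 1; −1 → 0 = a.
Latitude extended square 9; +1 → 10, wraps to 0, carry into subsquare.
Latitude subsquare g = 6; +1 → 7 = h.

DK26ah90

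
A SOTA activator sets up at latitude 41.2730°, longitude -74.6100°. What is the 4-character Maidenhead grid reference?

FN21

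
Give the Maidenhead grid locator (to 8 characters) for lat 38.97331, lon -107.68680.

DM68dx73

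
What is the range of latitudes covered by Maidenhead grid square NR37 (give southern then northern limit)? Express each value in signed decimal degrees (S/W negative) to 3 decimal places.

87.000, 88.000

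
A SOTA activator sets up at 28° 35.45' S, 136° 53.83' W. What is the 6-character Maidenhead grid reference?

CG11nj

Shift to the Maidenhead origin (180°W, 90°S): lon 43.1028, lat 61.4092.
Field: 43.1028/20 → 2 → C, 61.4092/10 → 6 → G; chars CG.
Square: 3.1028/2 → 1, 1.4092/1 → 1; chars 11.
Subsquare: 1.1028/0.0833333 → 13 → n, 0.4092/0.0416667 → 9 → j; chars nj.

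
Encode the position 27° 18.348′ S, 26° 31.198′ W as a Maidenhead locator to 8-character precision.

Shift to the Maidenhead origin (180°W, 90°S): lon 153.48003, lat 62.69420.
Field: 153.48003/20 → 7 → H, 62.69420/10 → 6 → G; chars HG.
Square: 13.48003/2 → 6, 2.69420/1 → 2; chars 62.
Subsquare: 1.48003/0.0833333 → 17 → r, 0.69420/0.0416667 → 16 → q; chars rq.
Extended square: 0.06337/0.00833333 → 7, 0.02753/0.00416667 → 6; chars 76.

HG62rq76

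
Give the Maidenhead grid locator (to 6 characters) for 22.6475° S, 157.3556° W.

BG17hi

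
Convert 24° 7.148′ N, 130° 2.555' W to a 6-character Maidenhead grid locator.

CL44xc

Shift to the Maidenhead origin (180°W, 90°S): lon 49.9574, lat 114.1191.
Field: 49.9574/20 → 2 → C, 114.1191/10 → 11 → L; chars CL.
Square: 9.9574/2 → 4, 4.1191/1 → 4; chars 44.
Subsquare: 1.9574/0.0833333 → 23 → x, 0.1191/0.0416667 → 2 → c; chars xc.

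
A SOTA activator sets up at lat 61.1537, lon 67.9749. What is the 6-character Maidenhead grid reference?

MP31xd

Add 180° to longitude and 90° to latitude: 247.9749, 151.1537.
Field: lon ⌊247.9749/20⌋ = 12 → M; lat ⌊151.1537/10⌋ = 15 → P.
Square: lon ⌊7.9749/2⌋ = 3; lat ⌊1.1537/1⌋ = 1.
Subsquare: lon ⌊1.9749/0.0833333⌋ = 23 → x; lat ⌊0.1537/0.0416667⌋ = 3 → d.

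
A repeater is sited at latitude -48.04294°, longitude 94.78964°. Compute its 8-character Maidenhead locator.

Add 180° to longitude and 90° to latitude: 274.78964, 41.95706.
Field: 274.78964/20 → 13 → N, 41.95706/10 → 4 → E; chars NE.
Square: 14.78964/2 → 7, 1.95706/1 → 1; chars 71.
Subsquare: 0.78964/0.0833333 → 9 → j, 0.95706/0.0416667 → 22 → w; chars jw.
Extended square: 0.03964/0.00833333 → 4, 0.04039/0.00416667 → 9; chars 49.

NE71jw49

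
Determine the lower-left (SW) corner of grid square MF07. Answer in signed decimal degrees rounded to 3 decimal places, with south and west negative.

-33.000, 60.000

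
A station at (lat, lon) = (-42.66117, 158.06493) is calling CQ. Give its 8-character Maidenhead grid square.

QE97ai71

Shift to the Maidenhead origin (180°W, 90°S): lon 338.06493, lat 47.33883.
Field: lon ⌊338.06493/20⌋ = 16 → Q; lat ⌊47.33883/10⌋ = 4 → E.
Square: lon ⌊18.06493/2⌋ = 9; lat ⌊7.33883/1⌋ = 7.
Subsquare: lon ⌊0.06493/0.0833333⌋ = 0 → a; lat ⌊0.33883/0.0416667⌋ = 8 → i.
Extended square: lon ⌊0.06493/0.00833333⌋ = 7; lat ⌊0.00550/0.00416667⌋ = 1.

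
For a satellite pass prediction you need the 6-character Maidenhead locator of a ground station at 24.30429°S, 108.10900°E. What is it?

Offset from 180°W / 90°S: lon 288.1090°, lat 65.6957°.
Field: 288.1090/20 → 14 → O, 65.6957/10 → 6 → G; chars OG.
Square: 8.1090/2 → 4, 5.6957/1 → 5; chars 45.
Subsquare: 0.1090/0.0833333 → 1 → b, 0.6957/0.0416667 → 16 → q; chars bq.

OG45bq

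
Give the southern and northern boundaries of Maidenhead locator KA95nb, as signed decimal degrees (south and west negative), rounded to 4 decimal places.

-84.9583, -84.9167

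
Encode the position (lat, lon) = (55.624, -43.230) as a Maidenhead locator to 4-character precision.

GO85

Shift to the Maidenhead origin (180°W, 90°S): lon 136.77, lat 145.62.
Field: lon ⌊136.77/20⌋ = 6 → G; lat ⌊145.62/10⌋ = 14 → O.
Square: lon ⌊16.77/2⌋ = 8; lat ⌊5.62/1⌋ = 5.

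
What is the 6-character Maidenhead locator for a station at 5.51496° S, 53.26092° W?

Add 180° to longitude and 90° to latitude: 126.7391, 84.4850.
Field: 126.7391/20 → 6 → G, 84.4850/10 → 8 → I; chars GI.
Square: 6.7391/2 → 3, 4.4850/1 → 4; chars 34.
Subsquare: 0.7391/0.0833333 → 8 → i, 0.4850/0.0416667 → 11 → l; chars il.

GI34il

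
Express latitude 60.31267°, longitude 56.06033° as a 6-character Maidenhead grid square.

Offset from 180°W / 90°S: lon 236.0603°, lat 150.3127°.
Field: 236.0603/20 → 11 → L, 150.3127/10 → 15 → P; chars LP.
Square: 16.0603/2 → 8, 0.3127/1 → 0; chars 80.
Subsquare: 0.0603/0.0833333 → 0 → a, 0.3127/0.0416667 → 7 → h; chars ah.

LP80ah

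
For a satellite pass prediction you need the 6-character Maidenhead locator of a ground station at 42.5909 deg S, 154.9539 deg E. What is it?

QE77lj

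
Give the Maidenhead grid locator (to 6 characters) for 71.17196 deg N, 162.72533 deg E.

RQ11ie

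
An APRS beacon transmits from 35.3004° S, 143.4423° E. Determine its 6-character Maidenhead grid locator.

QF14rq

Shift to the Maidenhead origin (180°W, 90°S): lon 323.4423, lat 54.6996.
Field: lon ⌊323.4423/20⌋ = 16 → Q; lat ⌊54.6996/10⌋ = 5 → F.
Square: lon ⌊3.4423/2⌋ = 1; lat ⌊4.6996/1⌋ = 4.
Subsquare: lon ⌊1.4423/0.0833333⌋ = 17 → r; lat ⌊0.6996/0.0416667⌋ = 16 → q.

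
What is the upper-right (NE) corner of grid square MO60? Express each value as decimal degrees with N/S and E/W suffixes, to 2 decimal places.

Field M=12, O=14: +12·20° lon, +14·10° lat → SW at lon 60°, lat 50°.
Square 6, 0: +6·2° lon, +0·1° lat → SW at lon 72°, lat 50°.
Cell spans 2° lon × 1° lat. NE corner is SW corner plus one full cell.
latitude 51.00° N, longitude 74.00° E.

51.00° N, 74.00° E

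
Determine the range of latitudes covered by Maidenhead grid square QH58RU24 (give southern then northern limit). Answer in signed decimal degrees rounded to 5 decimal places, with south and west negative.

Field Q=16, H=7: +16·20° lon, +7·10° lat → SW at lon 140°, lat -20°.
Square 5, 8: +5·2° lon, +8·1° lat → SW at lon 150°, lat -12°.
Subsquare r=17, u=20: +17·0.0833333° lon, +20·0.0416667° lat → SW at lon 151.417°, lat -11.1667°.
Extended square 2, 4: +2·0.00833333° lon, +4·0.00416667° lat → SW at lon 151.433°, lat -11.15°.
Cell spans 0.00833333° lon × 0.00416667° lat.
south -11.15000, north -11.14583.

-11.15000, -11.14583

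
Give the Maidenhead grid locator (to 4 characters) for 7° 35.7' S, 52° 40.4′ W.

Offset from 180°W / 90°S: lon 127.33°, lat 82.41°.
Field (20°×10°, letters A–R): 127.33/20 → 6 → G, 82.41/10 → 8 → I; chars GI.
Square (2°×1°, digits 0–9): 7.33/2 → 3, 2.41/1 → 2; chars 32.

GI32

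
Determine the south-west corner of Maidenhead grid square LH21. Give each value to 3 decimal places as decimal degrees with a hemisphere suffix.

19.000° S, 44.000° E

Field L=11, H=7: +11·20° lon, +7·10° lat → SW at lon 40°, lat -20°.
Square 2, 1: +2·2° lon, +1·1° lat → SW at lon 44°, lat -19°.
latitude 19.000° S, longitude 44.000° E.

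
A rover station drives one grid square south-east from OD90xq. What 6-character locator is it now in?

PD00ap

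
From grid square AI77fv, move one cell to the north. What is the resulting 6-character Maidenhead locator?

Latitude subsquare v = 21; +1 → 22 = w.
The longitude characters are unchanged.

AI77fw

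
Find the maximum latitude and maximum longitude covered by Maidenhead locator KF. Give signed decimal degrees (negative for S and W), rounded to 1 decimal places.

Field K=10, F=5: +10·20° lon, +5·10° lat → SW at lon 20°, lat -40°.
Cell spans 20° lon × 10° lat. NE corner is SW corner plus one full cell.
latitude -30.0, longitude 40.0.

-30.0, 40.0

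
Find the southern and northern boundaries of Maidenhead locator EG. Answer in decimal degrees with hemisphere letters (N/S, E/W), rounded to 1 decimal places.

30.0° S, 20.0° S

Field E=4, G=6: +4·20° lon, +6·10° lat → SW at lon -100°, lat -30°.
Cell spans 20° lon × 10° lat.
south 30.0° S, north 20.0° S.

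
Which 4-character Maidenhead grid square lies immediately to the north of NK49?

NL40

Latitude square 9; +1 → 10, wraps to 0, carry into field.
Latitude field K = 10; +1 → 11 = L.
The longitude characters are unchanged.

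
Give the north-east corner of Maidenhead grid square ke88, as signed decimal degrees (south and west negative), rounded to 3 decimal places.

Field K=10, E=4: +10·20° lon, +4·10° lat → SW at lon 20°, lat -50°.
Square 8, 8: +8·2° lon, +8·1° lat → SW at lon 36°, lat -42°.
Cell spans 2° lon × 1° lat. NE corner is SW corner plus one full cell.
latitude -41.000, longitude 38.000.

-41.000, 38.000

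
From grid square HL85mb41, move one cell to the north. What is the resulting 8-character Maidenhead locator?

HL85mb42

Latitude extended square 1; +1 → 2.
The longitude characters are unchanged.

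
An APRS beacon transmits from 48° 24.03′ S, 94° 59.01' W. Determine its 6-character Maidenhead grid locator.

EE21mo

Add 180° to longitude and 90° to latitude: 85.0165, 41.5995.
Field: lon ⌊85.0165/20⌋ = 4 → E; lat ⌊41.5995/10⌋ = 4 → E.
Square: lon ⌊5.0165/2⌋ = 2; lat ⌊1.5995/1⌋ = 1.
Subsquare: lon ⌊1.0165/0.0833333⌋ = 12 → m; lat ⌊0.5995/0.0416667⌋ = 14 → o.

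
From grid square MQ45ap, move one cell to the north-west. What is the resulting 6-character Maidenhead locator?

Longitude subsquare a = 0; −1 → -1, wraps to 23 = x, carry into square.
Longitude square 4; −1 → 3.
Latitude subsquare p = 15; +1 → 16 = q.

MQ35xq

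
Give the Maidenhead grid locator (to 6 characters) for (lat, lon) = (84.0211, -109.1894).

Offset from 180°W / 90°S: lon 70.8106°, lat 174.0211°.
Field (20°×10°, letters A–R): lon ⌊70.8106/20⌋ = 3 → D; lat ⌊174.0211/10⌋ = 17 → R.
Square (2°×1°, digits 0–9): lon ⌊10.8106/2⌋ = 5; lat ⌊4.0211/1⌋ = 4.
Subsquare (5′×2.5′, letters a–x): lon ⌊0.8106/0.0833333⌋ = 9 → j; lat ⌊0.0211/0.0416667⌋ = 0 → a.

DR54ja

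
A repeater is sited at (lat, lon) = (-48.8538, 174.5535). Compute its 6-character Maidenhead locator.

RE71gd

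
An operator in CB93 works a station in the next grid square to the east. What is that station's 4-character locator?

Longitude square 9; +1 → 10, wraps to 0, carry into field.
Longitude field C = 2; +1 → 3 = D.
The latitude characters are unchanged.

DB03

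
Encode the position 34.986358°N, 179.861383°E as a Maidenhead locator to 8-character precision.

Shift to the Maidenhead origin (180°W, 90°S): lon 359.86138, lat 124.98636.
Field: 359.86138/20 → 17 → R, 124.98636/10 → 12 → M; chars RM.
Square: 19.86138/2 → 9, 4.98636/1 → 4; chars 94.
Subsquare: 1.86138/0.0833333 → 22 → w, 0.98636/0.0416667 → 23 → x; chars wx.
Extended square: 0.02805/0.00833333 → 3, 0.02802/0.00416667 → 6; chars 36.

RM94wx36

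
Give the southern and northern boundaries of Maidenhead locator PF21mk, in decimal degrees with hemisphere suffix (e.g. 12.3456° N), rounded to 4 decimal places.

Field P=15, F=5: +15·20° lon, +5·10° lat → SW at lon 120°, lat -40°.
Square 2, 1: +2·2° lon, +1·1° lat → SW at lon 124°, lat -39°.
Subsquare m=12, k=10: +12·0.0833333° lon, +10·0.0416667° lat → SW at lon 125°, lat -38.5833°.
Cell spans 0.0833333° lon × 0.0416667° lat.
south 38.5833° S, north 38.5417° S.

38.5833° S, 38.5417° S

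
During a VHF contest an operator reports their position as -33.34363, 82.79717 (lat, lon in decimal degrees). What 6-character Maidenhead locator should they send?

NF16jp

Shift to the Maidenhead origin (180°W, 90°S): lon 262.7972, lat 56.6564.
Field (20°×10°, letters A–R): 262.7972/20 → 13 → N, 56.6564/10 → 5 → F; chars NF.
Square (2°×1°, digits 0–9): 2.7972/2 → 1, 6.6564/1 → 6; chars 16.
Subsquare (5′×2.5′, letters a–x): 0.7972/0.0833333 → 9 → j, 0.6564/0.0416667 → 15 → p; chars jp.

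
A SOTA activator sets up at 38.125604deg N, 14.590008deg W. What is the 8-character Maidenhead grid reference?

Offset from 180°W / 90°S: lon 165.40999°, lat 128.12560°.
Field (20°×10°, letters A–R): lon ⌊165.40999/20⌋ = 8 → I; lat ⌊128.12560/10⌋ = 12 → M.
Square (2°×1°, digits 0–9): lon ⌊5.40999/2⌋ = 2; lat ⌊8.12560/1⌋ = 8.
Subsquare (5′×2.5′, letters a–x): lon ⌊1.40999/0.0833333⌋ = 16 → q; lat ⌊0.12560/0.0416667⌋ = 3 → d.
Extended square (30″×15″, digits 0–9): lon ⌊0.07666/0.00833333⌋ = 9; lat ⌊0.00060/0.00416667⌋ = 0.

IM28qd90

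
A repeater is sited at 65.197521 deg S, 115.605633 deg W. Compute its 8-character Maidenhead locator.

DC24et72

Offset from 180°W / 90°S: lon 64.39437°, lat 24.80248°.
Field: 64.39437/20 → 3 → D, 24.80248/10 → 2 → C; chars DC.
Square: 4.39437/2 → 2, 4.80248/1 → 4; chars 24.
Subsquare: 0.39437/0.0833333 → 4 → e, 0.80248/0.0416667 → 19 → t; chars et.
Extended square: 0.06103/0.00833333 → 7, 0.01081/0.00416667 → 2; chars 72.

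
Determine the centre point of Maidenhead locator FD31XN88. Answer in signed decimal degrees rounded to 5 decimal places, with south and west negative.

Field F=5, D=3: +5·20° lon, +3·10° lat → SW at lon -80°, lat -60°.
Square 3, 1: +3·2° lon, +1·1° lat → SW at lon -74°, lat -59°.
Subsquare x=23, n=13: +23·0.0833333° lon, +13·0.0416667° lat → SW at lon -72.0833°, lat -58.4583°.
Extended square 8, 8: +8·0.00833333° lon, +8·0.00416667° lat → SW at lon -72.0167°, lat -58.425°.
Cell spans 0.00833333° lon × 0.00416667° lat. Centre is SW corner plus half of each.
latitude -58.42292, longitude -72.01250.

-58.42292, -72.01250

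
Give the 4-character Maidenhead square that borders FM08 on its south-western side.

Longitude square 0; −1 → -1, wraps to 9, carry into field.
Longitude field F = 5; −1 → 4 = E.
Latitude square 8; −1 → 7.

EM97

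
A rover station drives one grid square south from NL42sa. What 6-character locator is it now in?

NL41sx

Latitude subsquare a = 0; −1 → -1, wraps to 23 = x, carry into square.
Latitude square 2; −1 → 1.
The longitude characters are unchanged.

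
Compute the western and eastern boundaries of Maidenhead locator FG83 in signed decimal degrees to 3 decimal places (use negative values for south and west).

-64.000, -62.000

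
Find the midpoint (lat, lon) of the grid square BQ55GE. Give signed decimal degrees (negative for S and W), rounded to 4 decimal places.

Field B=1, Q=16: +1·20° lon, +16·10° lat → SW at lon -160°, lat 70°.
Square 5, 5: +5·2° lon, +5·1° lat → SW at lon -150°, lat 75°.
Subsquare g=6, e=4: +6·0.0833333° lon, +4·0.0416667° lat → SW at lon -149.5°, lat 75.1667°.
Cell spans 0.0833333° lon × 0.0416667° lat. Centre is SW corner plus half of each.
latitude 75.1875, longitude -149.4583.

75.1875, -149.4583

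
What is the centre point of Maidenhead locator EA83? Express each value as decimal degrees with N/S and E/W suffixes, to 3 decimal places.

86.500° S, 83.000° W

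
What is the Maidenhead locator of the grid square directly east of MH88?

MH98

Longitude square 8; +1 → 9.
The latitude characters are unchanged.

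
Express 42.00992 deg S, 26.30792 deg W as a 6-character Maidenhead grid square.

HE67ux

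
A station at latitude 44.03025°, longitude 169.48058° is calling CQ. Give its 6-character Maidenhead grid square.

RN44ra

Add 180° to longitude and 90° to latitude: 349.4806, 134.0302.
Field (20°×10°, letters A–R): 349.4806/20 → 17 → R, 134.0302/10 → 13 → N; chars RN.
Square (2°×1°, digits 0–9): 9.4806/2 → 4, 4.0302/1 → 4; chars 44.
Subsquare (5′×2.5′, letters a–x): 1.4806/0.0833333 → 17 → r, 0.0302/0.0416667 → 0 → a; chars ra.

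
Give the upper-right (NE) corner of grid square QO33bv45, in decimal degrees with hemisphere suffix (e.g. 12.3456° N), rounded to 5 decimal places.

53.90000° N, 146.12500° E

Field Q=16, O=14: +16·20° lon, +14·10° lat → SW at lon 140°, lat 50°.
Square 3, 3: +3·2° lon, +3·1° lat → SW at lon 146°, lat 53°.
Subsquare b=1, v=21: +1·0.0833333° lon, +21·0.0416667° lat → SW at lon 146.083°, lat 53.875°.
Extended square 4, 5: +4·0.00833333° lon, +5·0.00416667° lat → SW at lon 146.117°, lat 53.8958°.
Cell spans 0.00833333° lon × 0.00416667° lat. NE corner is SW corner plus one full cell.
latitude 53.90000° N, longitude 146.12500° E.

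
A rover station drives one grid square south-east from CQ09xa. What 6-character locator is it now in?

CQ18ax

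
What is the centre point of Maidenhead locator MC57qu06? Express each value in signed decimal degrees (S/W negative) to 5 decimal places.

-62.13958, 71.33750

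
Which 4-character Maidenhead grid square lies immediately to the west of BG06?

AG96

Longitude square 0; −1 → -1, wraps to 9, carry into field.
Longitude field B = 1; −1 → 0 = A.
The latitude characters are unchanged.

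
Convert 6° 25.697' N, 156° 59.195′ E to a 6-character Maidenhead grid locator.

Add 180° to longitude and 90° to latitude: 336.9866, 96.4283.
Field: 336.9866/20 → 16 → Q, 96.4283/10 → 9 → J; chars QJ.
Square: 16.9866/2 → 8, 6.4283/1 → 6; chars 86.
Subsquare: 0.9866/0.0833333 → 11 → l, 0.4283/0.0416667 → 10 → k; chars lk.

QJ86lk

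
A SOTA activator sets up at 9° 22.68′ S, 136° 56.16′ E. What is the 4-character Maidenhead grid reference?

Offset from 180°W / 90°S: lon 316.94°, lat 80.62°.
Field: lon ⌊316.94/20⌋ = 15 → P; lat ⌊80.62/10⌋ = 8 → I.
Square: lon ⌊16.94/2⌋ = 8; lat ⌊0.62/1⌋ = 0.

PI80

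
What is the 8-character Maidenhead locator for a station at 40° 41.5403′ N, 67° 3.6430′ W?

FN60lq26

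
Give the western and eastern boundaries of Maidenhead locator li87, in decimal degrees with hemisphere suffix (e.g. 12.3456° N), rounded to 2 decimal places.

Field L=11, I=8: +11·20° lon, +8·10° lat → SW at lon 40°, lat -10°.
Square 8, 7: +8·2° lon, +7·1° lat → SW at lon 56°, lat -3°.
Cell spans 2° lon × 1° lat.
west 56.00° E, east 58.00° E.

56.00° E, 58.00° E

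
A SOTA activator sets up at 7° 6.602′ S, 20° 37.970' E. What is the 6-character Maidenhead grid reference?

KI02hv

Shift to the Maidenhead origin (180°W, 90°S): lon 200.6328, lat 82.8900.
Field (20°×10°, letters A–R): 200.6328/20 → 10 → K, 82.8900/10 → 8 → I; chars KI.
Square (2°×1°, digits 0–9): 0.6328/2 → 0, 2.8900/1 → 2; chars 02.
Subsquare (5′×2.5′, letters a–x): 0.6328/0.0833333 → 7 → h, 0.8900/0.0416667 → 21 → v; chars hv.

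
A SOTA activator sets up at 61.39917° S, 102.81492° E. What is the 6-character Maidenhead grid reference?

OC18jo

Shift to the Maidenhead origin (180°W, 90°S): lon 282.8149, lat 28.6008.
Field: lon ⌊282.8149/20⌋ = 14 → O; lat ⌊28.6008/10⌋ = 2 → C.
Square: lon ⌊2.8149/2⌋ = 1; lat ⌊8.6008/1⌋ = 8.
Subsquare: lon ⌊0.8149/0.0833333⌋ = 9 → j; lat ⌊0.6008/0.0416667⌋ = 14 → o.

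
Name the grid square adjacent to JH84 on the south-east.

JH93

Longitude square 8; +1 → 9.
Latitude square 4; −1 → 3.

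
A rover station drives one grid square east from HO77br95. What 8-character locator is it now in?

Longitude extended square 9; +1 → 10, wraps to 0, carry into subsquare.
Longitude subsquare b = 1; +1 → 2 = c.
The latitude characters are unchanged.

HO77cr05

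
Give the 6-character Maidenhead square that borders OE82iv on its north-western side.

Longitude subsquare i = 8; −1 → 7 = h.
Latitude subsquare v = 21; +1 → 22 = w.

OE82hw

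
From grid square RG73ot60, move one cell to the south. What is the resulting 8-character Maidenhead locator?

RG73os69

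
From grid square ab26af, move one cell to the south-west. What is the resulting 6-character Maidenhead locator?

AB16xe

Longitude subsquare a = 0; −1 → -1, wraps to 23 = x, carry into square.
Longitude square 2; −1 → 1.
Latitude subsquare f = 5; −1 → 4 = e.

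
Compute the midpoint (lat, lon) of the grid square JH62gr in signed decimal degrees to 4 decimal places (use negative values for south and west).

Field J=9, H=7: +9·20° lon, +7·10° lat → SW at lon 0°, lat -20°.
Square 6, 2: +6·2° lon, +2·1° lat → SW at lon 12°, lat -18°.
Subsquare g=6, r=17: +6·0.0833333° lon, +17·0.0416667° lat → SW at lon 12.5°, lat -17.2917°.
Cell spans 0.0833333° lon × 0.0416667° lat. Centre is SW corner plus half of each.
latitude -17.2708, longitude 12.5417.

-17.2708, 12.5417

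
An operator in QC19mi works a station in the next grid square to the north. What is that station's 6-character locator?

Latitude subsquare i = 8; +1 → 9 = j.
The longitude characters are unchanged.

QC19mj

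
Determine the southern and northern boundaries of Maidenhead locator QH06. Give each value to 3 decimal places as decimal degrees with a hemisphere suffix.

Field Q=16, H=7: +16·20° lon, +7·10° lat → SW at lon 140°, lat -20°.
Square 0, 6: +0·2° lon, +6·1° lat → SW at lon 140°, lat -14°.
Cell spans 2° lon × 1° lat.
south 14.000° S, north 13.000° S.

14.000° S, 13.000° S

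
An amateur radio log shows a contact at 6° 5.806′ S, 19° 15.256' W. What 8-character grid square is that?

II03iv96

Offset from 180°W / 90°S: lon 160.74573°, lat 83.90323°.
Field: 160.74573/20 → 8 → I, 83.90323/10 → 8 → I; chars II.
Square: 0.74573/2 → 0, 3.90323/1 → 3; chars 03.
Subsquare: 0.74573/0.0833333 → 8 → i, 0.90323/0.0416667 → 21 → v; chars iv.
Extended square: 0.07907/0.00833333 → 9, 0.02823/0.00416667 → 6; chars 96.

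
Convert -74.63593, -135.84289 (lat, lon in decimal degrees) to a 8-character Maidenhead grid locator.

CB25bi87

Offset from 180°W / 90°S: lon 44.15711°, lat 15.36407°.
Field (20°×10°, letters A–R): 44.15711/20 → 2 → C, 15.36407/10 → 1 → B; chars CB.
Square (2°×1°, digits 0–9): 4.15711/2 → 2, 5.36407/1 → 5; chars 25.
Subsquare (5′×2.5′, letters a–x): 0.15711/0.0833333 → 1 → b, 0.36407/0.0416667 → 8 → i; chars bi.
Extended square (30″×15″, digits 0–9): 0.07378/0.00833333 → 8, 0.03074/0.00416667 → 7; chars 87.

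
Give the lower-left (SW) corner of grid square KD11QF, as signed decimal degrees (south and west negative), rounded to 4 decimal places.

-58.7917, 23.3333

Field K=10, D=3: +10·20° lon, +3·10° lat → SW at lon 20°, lat -60°.
Square 1, 1: +1·2° lon, +1·1° lat → SW at lon 22°, lat -59°.
Subsquare q=16, f=5: +16·0.0833333° lon, +5·0.0416667° lat → SW at lon 23.3333°, lat -58.7917°.
latitude -58.7917, longitude 23.3333.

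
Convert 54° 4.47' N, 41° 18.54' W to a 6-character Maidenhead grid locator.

Shift to the Maidenhead origin (180°W, 90°S): lon 138.6910, lat 144.0745.
Field (20°×10°, letters A–R): 138.6910/20 → 6 → G, 144.0745/10 → 14 → O; chars GO.
Square (2°×1°, digits 0–9): 18.6910/2 → 9, 4.0745/1 → 4; chars 94.
Subsquare (5′×2.5′, letters a–x): 0.6910/0.0833333 → 8 → i, 0.0745/0.0416667 → 1 → b; chars ib.

GO94ib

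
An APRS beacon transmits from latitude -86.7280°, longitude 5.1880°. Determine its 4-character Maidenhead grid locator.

JA23

Shift to the Maidenhead origin (180°W, 90°S): lon 185.19, lat 3.27.
Field (20°×10°, letters A–R): lon ⌊185.19/20⌋ = 9 → J; lat ⌊3.27/10⌋ = 0 → A.
Square (2°×1°, digits 0–9): lon ⌊5.19/2⌋ = 2; lat ⌊3.27/1⌋ = 3.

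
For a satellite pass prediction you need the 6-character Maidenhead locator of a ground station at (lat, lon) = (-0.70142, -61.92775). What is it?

FI99ah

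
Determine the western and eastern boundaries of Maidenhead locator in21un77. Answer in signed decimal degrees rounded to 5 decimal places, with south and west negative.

-14.27500, -14.26667

Field I=8, N=13: +8·20° lon, +13·10° lat → SW at lon -20°, lat 40°.
Square 2, 1: +2·2° lon, +1·1° lat → SW at lon -16°, lat 41°.
Subsquare u=20, n=13: +20·0.0833333° lon, +13·0.0416667° lat → SW at lon -14.3333°, lat 41.5417°.
Extended square 7, 7: +7·0.00833333° lon, +7·0.00416667° lat → SW at lon -14.275°, lat 41.5708°.
Cell spans 0.00833333° lon × 0.00416667° lat.
west -14.27500, east -14.26667.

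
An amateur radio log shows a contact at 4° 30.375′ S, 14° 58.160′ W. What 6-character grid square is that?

II25ml

Add 180° to longitude and 90° to latitude: 165.0307, 85.4938.
Field: 165.0307/20 → 8 → I, 85.4938/10 → 8 → I; chars II.
Square: 5.0307/2 → 2, 5.4938/1 → 5; chars 25.
Subsquare: 1.0307/0.0833333 → 12 → m, 0.4938/0.0416667 → 11 → l; chars ml.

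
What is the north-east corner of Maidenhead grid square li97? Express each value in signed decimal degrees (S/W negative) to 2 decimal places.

-2.00, 60.00

Field L=11, I=8: +11·20° lon, +8·10° lat → SW at lon 40°, lat -10°.
Square 9, 7: +9·2° lon, +7·1° lat → SW at lon 58°, lat -3°.
Cell spans 2° lon × 1° lat. NE corner is SW corner plus one full cell.
latitude -2.00, longitude 60.00.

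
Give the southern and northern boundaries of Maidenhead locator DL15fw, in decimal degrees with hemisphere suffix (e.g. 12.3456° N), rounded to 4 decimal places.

Field D=3, L=11: +3·20° lon, +11·10° lat → SW at lon -120°, lat 20°.
Square 1, 5: +1·2° lon, +5·1° lat → SW at lon -118°, lat 25°.
Subsquare f=5, w=22: +5·0.0833333° lon, +22·0.0416667° lat → SW at lon -117.583°, lat 25.9167°.
Cell spans 0.0833333° lon × 0.0416667° lat.
south 25.9167° N, north 25.9583° N.

25.9167° N, 25.9583° N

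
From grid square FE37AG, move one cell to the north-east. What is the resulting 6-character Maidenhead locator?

FE37bh

Longitude subsquare a = 0; +1 → 1 = b.
Latitude subsquare g = 6; +1 → 7 = h.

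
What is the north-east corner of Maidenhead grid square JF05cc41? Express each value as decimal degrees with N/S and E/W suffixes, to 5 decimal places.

Field J=9, F=5: +9·20° lon, +5·10° lat → SW at lon 0°, lat -40°.
Square 0, 5: +0·2° lon, +5·1° lat → SW at lon 0°, lat -35°.
Subsquare c=2, c=2: +2·0.0833333° lon, +2·0.0416667° lat → SW at lon 0.166667°, lat -34.9167°.
Extended square 4, 1: +4·0.00833333° lon, +1·0.00416667° lat → SW at lon 0.2°, lat -34.9125°.
Cell spans 0.00833333° lon × 0.00416667° lat. NE corner is SW corner plus one full cell.
latitude 34.90833° S, longitude 0.20833° E.

34.90833° S, 0.20833° E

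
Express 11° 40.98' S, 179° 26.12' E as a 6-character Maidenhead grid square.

RH98rh

Add 180° to longitude and 90° to latitude: 359.4353, 78.3170.
Field: 359.4353/20 → 17 → R, 78.3170/10 → 7 → H; chars RH.
Square: 19.4353/2 → 9, 8.3170/1 → 8; chars 98.
Subsquare: 1.4353/0.0833333 → 17 → r, 0.3170/0.0416667 → 7 → h; chars rh.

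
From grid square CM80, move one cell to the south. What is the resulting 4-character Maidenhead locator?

Latitude square 0; −1 → -1, wraps to 9, carry into field.
Latitude field M = 12; −1 → 11 = L.
The longitude characters are unchanged.

CL89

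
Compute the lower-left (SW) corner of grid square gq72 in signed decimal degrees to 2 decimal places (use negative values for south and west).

Field G=6, Q=16: +6·20° lon, +16·10° lat → SW at lon -60°, lat 70°.
Square 7, 2: +7·2° lon, +2·1° lat → SW at lon -46°, lat 72°.
latitude 72.00, longitude -46.00.

72.00, -46.00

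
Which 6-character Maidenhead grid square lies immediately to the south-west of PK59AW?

Longitude subsquare a = 0; −1 → -1, wraps to 23 = x, carry into square.
Longitude square 5; −1 → 4.
Latitude subsquare w = 22; −1 → 21 = v.

PK49xv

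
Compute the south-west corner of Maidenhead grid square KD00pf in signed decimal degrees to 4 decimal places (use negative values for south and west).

-59.7917, 21.2500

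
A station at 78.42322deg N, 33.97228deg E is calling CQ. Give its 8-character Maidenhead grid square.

KQ68xk61

Shift to the Maidenhead origin (180°W, 90°S): lon 213.97228, lat 168.42322.
Field: lon ⌊213.97228/20⌋ = 10 → K; lat ⌊168.42322/10⌋ = 16 → Q.
Square: lon ⌊13.97228/2⌋ = 6; lat ⌊8.42322/1⌋ = 8.
Subsquare: lon ⌊1.97228/0.0833333⌋ = 23 → x; lat ⌊0.42322/0.0416667⌋ = 10 → k.
Extended square: lon ⌊0.05561/0.00833333⌋ = 6; lat ⌊0.00655/0.00416667⌋ = 1.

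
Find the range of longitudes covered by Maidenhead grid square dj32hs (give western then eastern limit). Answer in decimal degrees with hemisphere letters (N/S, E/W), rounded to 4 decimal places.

113.4167° W, 113.3333° W

Field D=3, J=9: +3·20° lon, +9·10° lat → SW at lon -120°, lat 0°.
Square 3, 2: +3·2° lon, +2·1° lat → SW at lon -114°, lat 2°.
Subsquare h=7, s=18: +7·0.0833333° lon, +18·0.0416667° lat → SW at lon -113.417°, lat 2.75°.
Cell spans 0.0833333° lon × 0.0416667° lat.
west 113.4167° W, east 113.3333° W.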